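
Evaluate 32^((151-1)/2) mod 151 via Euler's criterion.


p = 151 is prime and the exponent is (p-1)/2 = 75, so by Euler's criterion 32^75 = (32/151) = +1 or -1 mod 151.
Compute by square-and-multiply:
  75 = 64 + 8 + 2 + 1 (binary 1001011)
  Repeated squaring mod 151: 32^1 = 32, 32^2 = 118, 32^4 = 32, 32^8 = 118, 32^16 = 32, 32^32 = 118, 32^64 = 32
  32^75 = 32^64 * 32^8 * 32^2 * 32^1 = 32 * 118 * 118 * 32 mod 151
    32 * 118 = 3776 = 1 mod 151
    1 * 118 = 118 = 118 mod 151
    118 * 32 = 3776 = 1 mod 151
  32^75 = 1 mod 151
Result 1: 32 is a quadratic residue mod 151.
32^75 mod 151 = 1

1


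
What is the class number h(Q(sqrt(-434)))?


K = Q(sqrt(-434)). d mod 4 = 2, so D = disc(K) = 4d = -1736
h(K) equals the number of primitive reduced positive-definite forms (a, b, c) = a*x^2 + b*x*y + c*y^2 with b^2 - 4ac = D,
where reduced means |b| <= a <= c, with b >= 0 whenever |b| = a or a = c, and primitive means gcd(a, b, c) = 1.
Reduced forces 3a^2 <= |D| = 1736, so 1 <= a <= 24; b must have the parity of D, and c = (b^2 - D)/(4a) must be an integer >= a.
Enumerate a = 1..24, b in [-a, a]:
  a=1: (1, 0, 434)  [1]
  a=2: (2, 0, 217)  [1]
  a=3: (3, -2, 145), (3, 2, 145)  [2]
  a=4: none
  a=5: (5, -2, 87), (5, 2, 87)  [2]
  a=6: (6, -4, 73), (6, 4, 73)  [2]
  a=7: (7, 0, 62)  [1]
  a=8: none
  a=9: (9, -8, 50), (9, 8, 50)  [2]
  a=10: (10, -8, 45), (10, 8, 45)  [2]
  a=11..13: none
  a=14: (14, 0, 31)  [1]
  a=15: (15, -8, 30), (15, -2, 29), (15, 2, 29), (15, 8, 30)  [4]
  a=16: none
  a=17: (17, -10, 27), (17, 10, 27)  [2]
  a=18: (18, -8, 25), (18, 8, 25)  [2]
  a=19..20: none
  a=21: (21, -14, 23), (21, 14, 23)  [2]
  a=22..24: none
Total reduced forms: 1 + 1 + 2 + 2 + 2 + 1 + 2 + 2 + 1 + 4 + 2 + 2 + 2 = 24
h = 24

24


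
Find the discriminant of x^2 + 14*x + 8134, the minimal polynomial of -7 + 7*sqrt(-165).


The element -7 + 7*sqrt(-165) has minimal polynomial:
x^2 + 14*x + 8134
Discriminant = (14)^2 - 4*(8134)
= 196 - 32536
= -32340

-32340


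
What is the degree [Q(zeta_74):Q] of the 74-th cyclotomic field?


The degree equals Euler's totient phi(74).
74 = 2 * 37
phi(74) = 36

36


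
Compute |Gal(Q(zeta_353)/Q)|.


|Gal(Q(zeta_353)/Q)| = phi(353)
= 352

352


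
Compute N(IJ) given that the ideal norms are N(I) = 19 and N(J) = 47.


N(IJ) = N(I) * N(J)
= 19 * 47
= 893

893


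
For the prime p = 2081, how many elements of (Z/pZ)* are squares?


For prime p, the number of non-zero quadratic residues is (p-1)/2.
= (2081-1)/2
= 1040

1040


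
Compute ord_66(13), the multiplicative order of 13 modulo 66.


We want ord_66(13), the smallest k >= 1 with 13^k = 1 mod 66.
n = 66 = 2 * 3 * 11, phi(66) = 20; the order divides phi(n).
Divisors of 20: 1, 2, 4, 5, 10, 20
Repeated squaring mod 66: 13^1 = 13, 13^2 = 37, 13^4 = 49, 13^8 = 25, 13^16 = 31
Test divisors in increasing order:
  k=1: 13^1 = 13 mod 66
  k=2: 13^2 = 37 mod 66
  k=4: 13^4 = 49 mod 66
  k=5: 13^5 = 49 * 13 = 43 mod 66
  k=10: 13^10 = 25 * 37 = 1 mod 66  <- first divisor giving 1
Order = 10

10


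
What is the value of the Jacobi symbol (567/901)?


Compute (567/901) via quadratic reciprocity:
  reciprocity: (567/901) -> +(901/567)
  reduce: (334/567)
  pull out 2: (2/567) = +1  (since 567 mod 8 = 7)
  reciprocity: (167/567) -> -(567/167)
  reduce: (66/167)
  pull out 2: (2/167) = +1  (since 167 mod 8 = 7)
  reciprocity: (33/167) -> +(167/33)
  reduce: (2/33)
  pull out 2: (2/33) = +1  (since 33 mod 8 = 1)
  (1/33) = 1
Product of signs = -1

-1


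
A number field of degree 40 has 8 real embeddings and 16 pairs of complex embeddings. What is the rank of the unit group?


By Dirichlet's unit theorem:
rank = r1 + r2 - 1
= 8 + 16 - 1
= 23

23


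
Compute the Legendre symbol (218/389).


p = 389 is prime, so compute (218/389) with the reciprocity algorithm (Jacobi-symbol steps: pull out 2s via (2/n), flip via reciprocity, reduce):
  pull out 2: (2/389) = -1  (since 389 mod 8 = 5)
  reciprocity: (109/389) -> +(389/109)
  reduce: (62/109)
  pull out 2: (2/109) = -1  (since 109 mod 8 = 5)
  reciprocity: (31/109) -> +(109/31)
  reduce: (16/31)
  pull out 2: (2/31) = +1  (since 31 mod 8 = 7)
  pull out 2: (2/31) = +1  (since 31 mod 8 = 7)
  pull out 2: (2/31) = +1  (since 31 mod 8 = 7)
  pull out 2: (2/31) = +1  (since 31 mod 8 = 7)
  (1/31) = 1
Product of signs = 1
(218/389) = 1

1


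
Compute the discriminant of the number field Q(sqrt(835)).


For K = Q(sqrt(d)) with d squarefree: disc(K) = d if d = 1 mod 4, and disc(K) = 4d if d = 2 or 3 mod 4.
Here d = 835, and d mod 4 = 3.
d = 3 mod 4, not 1 (O_K = Z[sqrt(d)]), so disc(K) = 4d = 4 * (835) = 3340

3340


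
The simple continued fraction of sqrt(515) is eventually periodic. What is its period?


Run the CF algorithm for sqrt(515).
a_0 = floor(sqrt(515)) = 22; set m_0=0, q_0=1.
Recurrence: m' = q*a - m,  q' = (d - m'^2)/q,  a' = floor((a_0 + m')/q').
  step 1: m=22, q=31, a=1
  step 2: m=9, q=14, a=2
  step 3: m=19, q=11, a=3
  step 4: m=14, q=29, a=1
  step 5: m=15, q=10, a=3
  step 6: m=15, q=29, a=1
  step 7: m=14, q=11, a=3
  step 8: m=19, q=14, a=2
  step 9: m=9, q=31, a=1
  step 10: m=22, q=1, a=44
a_10 = 2*a_0 = 44, so the period closes here.
sqrt(515) = [22; 1, 2, 3, 1, 3, 1, 3, 2, 1, 44]
Period length = 10

10


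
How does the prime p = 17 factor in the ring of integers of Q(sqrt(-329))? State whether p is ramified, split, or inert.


K = Q(sqrt(-329)). Since d mod 4 = 3, disc(K) = -1316.
Check p | disc: -1316 mod 17 = 10.
p does not divide disc. Compute Legendre symbol (d/p):
11^((17-1)/2) mod 17 = -1
(d/p) = -1, so p is inert: (p) stays prime with e=1, f=2, g=1.
Therefore p is inert.

inert


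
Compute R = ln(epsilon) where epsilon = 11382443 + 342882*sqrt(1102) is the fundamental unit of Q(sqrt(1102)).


epsilon = 11382443 + 342882*sqrt(1102)
= 2.2765e+07
R = ln(2.2765e+07)
= 16.9407

16.9407


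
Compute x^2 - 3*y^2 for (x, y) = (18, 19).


x^2 - d*y^2
= 18^2 - 3*19^2
= 324 - 1083
= -759

-759


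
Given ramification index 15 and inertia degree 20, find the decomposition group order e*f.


|D_P| = e * f
= 15 * 20
= 300

300


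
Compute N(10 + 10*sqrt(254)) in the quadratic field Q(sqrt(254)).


N(a + b*sqrt(d)) = a^2 - d*b^2
= (10)^2 - (254)*(10)^2
= 100 - 25400
= -25300

-25300


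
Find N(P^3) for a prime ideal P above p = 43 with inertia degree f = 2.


N(P^a) = p^(a*f)
= 43^(3*2)
= 43^6
= 6321363049

6321363049


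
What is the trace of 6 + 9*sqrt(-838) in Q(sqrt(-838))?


Tr(a + b*sqrt(d)) = (a + b*sqrt(d)) + (a - b*sqrt(d)) = 2a
= 2 * (6)
= 12

12


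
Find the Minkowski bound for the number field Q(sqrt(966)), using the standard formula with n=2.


d = 966, d mod 4 = 2, so disc(K) = 4d = 3864; |disc(K)| = 3864
Real quadratic field, so n = 2, s = r2 = 0, r1 = 2
M = (n!/n^n) * (4/pi)^s * sqrt(|disc(K)|) = (2!/2^2) * (4/pi)^0 * sqrt(3864)
= 0.5 * 1.000000 * 62.161081
= 31.0805

31.0805


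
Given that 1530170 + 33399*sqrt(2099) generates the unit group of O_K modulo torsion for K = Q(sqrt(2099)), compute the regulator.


epsilon = 1530170 + 33399*sqrt(2099)
= 3.0603e+06
R = ln(3.0603e+06)
= 14.9340

14.9340


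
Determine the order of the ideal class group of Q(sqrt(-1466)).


K = Q(sqrt(-1466)). d mod 4 = 2, so D = disc(K) = 4d = -5864
h(K) equals the number of primitive reduced positive-definite forms (a, b, c) = a*x^2 + b*x*y + c*y^2 with b^2 - 4ac = D,
where reduced means |b| <= a <= c, with b >= 0 whenever |b| = a or a = c, and primitive means gcd(a, b, c) = 1.
Reduced forces 3a^2 <= |D| = 5864, so 1 <= a <= 44; b must have the parity of D, and c = (b^2 - D)/(4a) must be an integer >= a.
Enumerate a = 1..44, b in [-a, a]:
  a=1: (1, 0, 1466)  [1]
  a=2: (2, 0, 733)  [1]
  a=3: (3, -2, 489), (3, 2, 489)  [2]
  a=4: none
  a=5: (5, -4, 294), (5, 4, 294)  [2]
  a=6: (6, -4, 245), (6, 4, 245)  [2]
  a=7: (7, -4, 210), (7, 4, 210)  [2]
  a=8: none
  a=9: (9, -2, 163), (9, 2, 163)  [2]
  a=10: (10, -4, 147), (10, 4, 147)  [2]
  a=11..12: none
  a=13: (13, -8, 114), (13, 8, 114)  [2]
  a=14: (14, -4, 105), (14, 4, 105)  [2]
  a=15: (15, -14, 101), (15, -4, 98), (15, 4, 98), (15, 14, 101)  [4]
  a=16: none
  a=17: (17, -16, 90), (17, 16, 90)  [2]
  a=18: (18, -16, 85), (18, 16, 85)  [2]
  a=19: (19, -8, 78), (19, 8, 78)  [2]
  a=20: none
  a=21: (21, -10, 71), (21, -4, 70), (21, 4, 70), (21, 10, 71)  [4]
  a=22: none
  a=23: (23, -22, 69), (23, 22, 69)  [2]
  a=24: none
  a=25: (25, -6, 59), (25, 6, 59)  [2]
  a=26: (26, -8, 57), (26, 8, 57)  [2]
  a=27: (27, -20, 58), (27, 20, 58)  [2]
  a=28: none
  a=29: (29, -20, 54), (29, 20, 54)  [2]
  a=30: (30, -16, 51), (30, -4, 49), (30, 4, 49), (30, 16, 51)  [4]
  a=31..33: none
  a=34: (34, -16, 45), (34, 16, 45)  [2]
  a=35: (35, -24, 46), (35, -4, 42), (35, 4, 42), (35, 24, 46)  [4]
  a=36..37: none
  a=38: (38, -8, 39), (38, 8, 39)  [2]
  a=39: (39, -34, 45), (39, 34, 45)  [2]
  a=40: none
  a=41: (41, -32, 42), (41, 32, 42)  [2]
  a=42..44: none
Total reduced forms: 1 + 1 + 2 + 2 + 2 + 2 + 2 + 2 + 2 + 2 + 4 + 2 + 2 + 2 + 4 + 2 + 2 + 2 + 2 + 2 + 4 + 2 + 4 + 2 + 2 + 2 = 58
h = 58

58


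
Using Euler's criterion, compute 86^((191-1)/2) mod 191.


p = 191 is prime and the exponent is (p-1)/2 = 95, so by Euler's criterion 86^95 = (86/191) = +1 or -1 mod 191.
Compute by square-and-multiply:
  95 = 64 + 16 + 8 + 4 + 2 + 1 (binary 1011111)
  Repeated squaring mod 191: 86^1 = 86, 86^2 = 138, 86^4 = 135, 86^8 = 80, 86^16 = 97, 86^32 = 50, 86^64 = 17
  86^95 = 86^64 * 86^16 * 86^8 * 86^4 * 86^2 * 86^1 = 17 * 97 * 80 * 135 * 138 * 86 mod 191
    17 * 97 = 1649 = 121 mod 191
    121 * 80 = 9680 = 130 mod 191
    130 * 135 = 17550 = 169 mod 191
    169 * 138 = 23322 = 20 mod 191
    20 * 86 = 1720 = 1 mod 191
  86^95 = 1 mod 191
Result 1: 86 is a quadratic residue mod 191.
86^95 mod 191 = 1

1


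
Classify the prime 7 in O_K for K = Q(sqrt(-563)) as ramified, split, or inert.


K = Q(sqrt(-563)). Since d mod 4 = 1, disc(K) = -563.
Check p | disc: -563 mod 7 = 4.
p does not divide disc. Compute Legendre symbol (d/p):
4^((7-1)/2) mod 7 = 1
(d/p) = 1, so p splits: (p) = P*P' with e=1, f=1, g=2.
Therefore p is split.

split


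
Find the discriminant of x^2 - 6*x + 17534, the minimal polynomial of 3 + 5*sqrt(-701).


The element 3 + 5*sqrt(-701) has minimal polynomial:
x^2 - 6*x + 17534
Discriminant = (-6)^2 - 4*(17534)
= 36 - 70136
= -70100

-70100


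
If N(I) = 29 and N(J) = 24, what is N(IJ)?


N(IJ) = N(I) * N(J)
= 29 * 24
= 696

696


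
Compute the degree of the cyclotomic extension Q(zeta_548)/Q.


The degree equals Euler's totient phi(548).
548 = 2^2 * 137
phi(548) = 272

272


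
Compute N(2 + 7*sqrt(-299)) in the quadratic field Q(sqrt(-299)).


N(a + b*sqrt(d)) = a^2 - d*b^2
= (2)^2 - (-299)*(7)^2
= 4 + 14651
= 14655

14655


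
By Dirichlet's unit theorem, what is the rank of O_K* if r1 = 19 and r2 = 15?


By Dirichlet's unit theorem:
rank = r1 + r2 - 1
= 19 + 15 - 1
= 33

33


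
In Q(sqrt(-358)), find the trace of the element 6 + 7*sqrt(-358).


Tr(a + b*sqrt(d)) = (a + b*sqrt(d)) + (a - b*sqrt(d)) = 2a
= 2 * (6)
= 12

12


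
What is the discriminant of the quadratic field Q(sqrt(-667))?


For K = Q(sqrt(d)) with d squarefree: disc(K) = d if d = 1 mod 4, and disc(K) = 4d if d = 2 or 3 mod 4.
Here d = -667, and d mod 4 = 1.
d = 1 mod 4 (O_K = Z[(1+sqrt(d))/2]), so disc(K) = d = -667

-667


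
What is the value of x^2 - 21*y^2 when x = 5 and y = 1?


x^2 - d*y^2
= 5^2 - 21*1^2
= 25 - 21
= 4

4


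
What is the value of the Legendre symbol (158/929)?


p = 929 is prime, so compute (158/929) with the reciprocity algorithm (Jacobi-symbol steps: pull out 2s via (2/n), flip via reciprocity, reduce):
  pull out 2: (2/929) = +1  (since 929 mod 8 = 1)
  reciprocity: (79/929) -> +(929/79)
  reduce: (60/79)
  pull out 2: (2/79) = +1  (since 79 mod 8 = 7)
  pull out 2: (2/79) = +1  (since 79 mod 8 = 7)
  reciprocity: (15/79) -> -(79/15)
  reduce: (4/15)
  pull out 2: (2/15) = +1  (since 15 mod 8 = 7)
  pull out 2: (2/15) = +1  (since 15 mod 8 = 7)
  (1/15) = 1
Product of signs = -1
(158/929) = -1

-1


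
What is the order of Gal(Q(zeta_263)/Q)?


|Gal(Q(zeta_263)/Q)| = phi(263)
= 262

262


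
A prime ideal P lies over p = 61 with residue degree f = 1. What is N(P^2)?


N(P^a) = p^(a*f)
= 61^(2*1)
= 61^2
= 3721

3721


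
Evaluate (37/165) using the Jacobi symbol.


Compute (37/165) via quadratic reciprocity:
  reciprocity: (37/165) -> +(165/37)
  reduce: (17/37)
  reciprocity: (17/37) -> +(37/17)
  reduce: (3/17)
  reciprocity: (3/17) -> +(17/3)
  reduce: (2/3)
  pull out 2: (2/3) = -1  (since 3 mod 8 = 3)
  (1/3) = 1
Product of signs = -1

-1


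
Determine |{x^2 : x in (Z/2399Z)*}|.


For prime p, the number of non-zero quadratic residues is (p-1)/2.
= (2399-1)/2
= 1199

1199


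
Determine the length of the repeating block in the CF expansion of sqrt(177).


Run the CF algorithm for sqrt(177).
a_0 = floor(sqrt(177)) = 13; set m_0=0, q_0=1.
Recurrence: m' = q*a - m,  q' = (d - m'^2)/q,  a' = floor((a_0 + m')/q').
  step 1: m=13, q=8, a=3
  step 2: m=11, q=7, a=3
  step 3: m=10, q=11, a=2
  step 4: m=12, q=3, a=8
  step 5: m=12, q=11, a=2
  step 6: m=10, q=7, a=3
  step 7: m=11, q=8, a=3
  step 8: m=13, q=1, a=26
a_8 = 2*a_0 = 26, so the period closes here.
sqrt(177) = [13; 3, 3, 2, 8, 2, 3, 3, 26]
Period length = 8

8


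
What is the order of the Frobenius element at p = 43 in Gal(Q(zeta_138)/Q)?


The Frobenius at p in Gal(Q(zeta_n)/Q) = (Z/nZ)* is the class of p, so its order is ord_138(43), the smallest k >= 1 with 43^k = 1 mod 138.
n = 138 = 2 * 3 * 23, phi(138) = 44; the order divides phi(n).
Divisors of 44: 1, 2, 4, 11, 22, 44
Repeated squaring mod 138: 43^1 = 43, 43^2 = 55, 43^4 = 127, 43^8 = 121, 43^16 = 13, 43^32 = 31
Test divisors in increasing order:
  k=1: 43^1 = 43 mod 138
  k=2: 43^2 = 55 mod 138
  k=4: 43^4 = 127 mod 138
  k=11: 43^11 = 121 * 55 * 43 = 91 mod 138
  k=22: 43^22 = 13 * 127 * 55 = 1 mod 138  <- first divisor giving 1
Order = 22

22


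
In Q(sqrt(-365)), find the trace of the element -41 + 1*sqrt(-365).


Tr(a + b*sqrt(d)) = (a + b*sqrt(d)) + (a - b*sqrt(d)) = 2a
= 2 * (-41)
= -82

-82


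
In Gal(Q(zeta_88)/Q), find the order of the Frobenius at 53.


The Frobenius at p in Gal(Q(zeta_n)/Q) = (Z/nZ)* is the class of p, so its order is ord_88(53), the smallest k >= 1 with 53^k = 1 mod 88.
n = 88 = 2^3 * 11, phi(88) = 40; the order divides phi(n).
Divisors of 40: 1, 2, 4, 5, 8, 10, 20, 40
Repeated squaring mod 88: 53^1 = 53, 53^2 = 81, 53^4 = 49, 53^8 = 25, 53^16 = 9, 53^32 = 81
Test divisors in increasing order:
  k=1: 53^1 = 53 mod 88
  k=2: 53^2 = 81 mod 88
  k=4: 53^4 = 49 mod 88
  k=5: 53^5 = 49 * 53 = 45 mod 88
  k=8: 53^8 = 25 mod 88
  k=10: 53^10 = 25 * 81 = 1 mod 88  <- first divisor giving 1
Order = 10

10


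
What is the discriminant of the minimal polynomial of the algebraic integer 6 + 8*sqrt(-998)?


The element 6 + 8*sqrt(-998) has minimal polynomial:
x^2 - 12*x + 63908
Discriminant = (-12)^2 - 4*(63908)
= 144 - 255632
= -255488

-255488


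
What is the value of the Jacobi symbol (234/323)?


Compute (234/323) via quadratic reciprocity:
  pull out 2: (2/323) = -1  (since 323 mod 8 = 3)
  reciprocity: (117/323) -> +(323/117)
  reduce: (89/117)
  reciprocity: (89/117) -> +(117/89)
  reduce: (28/89)
  pull out 2: (2/89) = +1  (since 89 mod 8 = 1)
  pull out 2: (2/89) = +1  (since 89 mod 8 = 1)
  reciprocity: (7/89) -> +(89/7)
  reduce: (5/7)
  reciprocity: (5/7) -> +(7/5)
  reduce: (2/5)
  pull out 2: (2/5) = -1  (since 5 mod 8 = 5)
  (1/5) = 1
Product of signs = 1

1


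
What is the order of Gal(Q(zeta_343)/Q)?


|Gal(Q(zeta_343)/Q)| = phi(343)
= 294

294


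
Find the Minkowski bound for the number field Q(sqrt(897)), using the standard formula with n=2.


d = 897, d mod 4 = 1, so disc(K) = d = 897; |disc(K)| = 897
Real quadratic field, so n = 2, s = r2 = 0, r1 = 2
M = (n!/n^n) * (4/pi)^s * sqrt(|disc(K)|) = (2!/2^2) * (4/pi)^0 * sqrt(897)
= 0.5 * 1.000000 * 29.949958
= 14.9750

14.9750


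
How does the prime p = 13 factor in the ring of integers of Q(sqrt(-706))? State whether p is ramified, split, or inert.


K = Q(sqrt(-706)). Since d mod 4 = 2, disc(K) = -2824.
Check p | disc: -2824 mod 13 = 10.
p does not divide disc. Compute Legendre symbol (d/p):
9^((13-1)/2) mod 13 = 1
(d/p) = 1, so p splits: (p) = P*P' with e=1, f=1, g=2.
Therefore p is split.

split


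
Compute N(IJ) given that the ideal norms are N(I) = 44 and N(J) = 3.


N(IJ) = N(I) * N(J)
= 44 * 3
= 132

132


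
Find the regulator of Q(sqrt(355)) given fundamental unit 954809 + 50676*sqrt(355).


epsilon = 954809 + 50676*sqrt(355)
= 1.9096e+06
R = ln(1.9096e+06)
= 14.4624

14.4624


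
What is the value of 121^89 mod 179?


p = 179 is prime and the exponent is (p-1)/2 = 89, so by Euler's criterion 121^89 = (121/179) = +1 or -1 mod 179.
Compute by square-and-multiply:
  89 = 64 + 16 + 8 + 1 (binary 1011001)
  Repeated squaring mod 179: 121^1 = 121, 121^2 = 142, 121^4 = 116, 121^8 = 31, 121^16 = 66, 121^32 = 60, 121^64 = 20
  121^89 = 121^64 * 121^16 * 121^8 * 121^1 = 20 * 66 * 31 * 121 mod 179
    20 * 66 = 1320 = 67 mod 179
    67 * 31 = 2077 = 108 mod 179
    108 * 121 = 13068 = 1 mod 179
  121^89 = 1 mod 179
Result 1: 121 is a quadratic residue mod 179.
121^89 mod 179 = 1

1


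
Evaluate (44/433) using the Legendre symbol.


p = 433 is prime, so compute (44/433) with the reciprocity algorithm (Jacobi-symbol steps: pull out 2s via (2/n), flip via reciprocity, reduce):
  pull out 2: (2/433) = +1  (since 433 mod 8 = 1)
  pull out 2: (2/433) = +1  (since 433 mod 8 = 1)
  reciprocity: (11/433) -> +(433/11)
  reduce: (4/11)
  pull out 2: (2/11) = -1  (since 11 mod 8 = 3)
  pull out 2: (2/11) = -1  (since 11 mod 8 = 3)
  (1/11) = 1
Product of signs = 1
(44/433) = 1

1


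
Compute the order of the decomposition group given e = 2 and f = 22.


|D_P| = e * f
= 2 * 22
= 44

44


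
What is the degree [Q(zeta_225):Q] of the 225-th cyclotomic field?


The degree equals Euler's totient phi(225).
225 = 3^2 * 5^2
phi(225) = 120

120


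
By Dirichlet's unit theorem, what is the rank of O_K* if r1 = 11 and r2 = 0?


By Dirichlet's unit theorem:
rank = r1 + r2 - 1
= 11 + 0 - 1
= 10

10


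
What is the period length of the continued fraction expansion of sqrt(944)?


Run the CF algorithm for sqrt(944).
a_0 = floor(sqrt(944)) = 30; set m_0=0, q_0=1.
Recurrence: m' = q*a - m,  q' = (d - m'^2)/q,  a' = floor((a_0 + m')/q').
  step 1: m=30, q=44, a=1
  step 2: m=14, q=17, a=2
  step 3: m=20, q=32, a=1
  step 4: m=12, q=25, a=1
  step 5: m=13, q=31, a=1
  step 6: m=18, q=20, a=2
  step 7: m=22, q=23, a=2
  step 8: m=24, q=16, a=3
  step 9: m=24, q=23, a=2
  step 10: m=22, q=20, a=2
  step 11: m=18, q=31, a=1
  step 12: m=13, q=25, a=1
  step 13: m=12, q=32, a=1
  step 14: m=20, q=17, a=2
  step 15: m=14, q=44, a=1
  step 16: m=30, q=1, a=60
a_16 = 2*a_0 = 60, so the period closes here.
sqrt(944) = [30; 1, 2, 1, 1, 1, 2, 2, 3, 2, 2, 1, 1, 1, 2, 1, 60]
Period length = 16

16


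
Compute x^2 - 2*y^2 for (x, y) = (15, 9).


x^2 - d*y^2
= 15^2 - 2*9^2
= 225 - 162
= 63

63


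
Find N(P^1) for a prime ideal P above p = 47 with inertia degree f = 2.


N(P^a) = p^(a*f)
= 47^(1*2)
= 47^2
= 2209

2209


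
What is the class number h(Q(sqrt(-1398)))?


K = Q(sqrt(-1398)). d mod 4 = 2, so D = disc(K) = 4d = -5592
h(K) equals the number of primitive reduced positive-definite forms (a, b, c) = a*x^2 + b*x*y + c*y^2 with b^2 - 4ac = D,
where reduced means |b| <= a <= c, with b >= 0 whenever |b| = a or a = c, and primitive means gcd(a, b, c) = 1.
Reduced forces 3a^2 <= |D| = 5592, so 1 <= a <= 43; b must have the parity of D, and c = (b^2 - D)/(4a) must be an integer >= a.
Enumerate a = 1..43, b in [-a, a]:
  a=1: (1, 0, 1398)  [1]
  a=2: (2, 0, 699)  [1]
  a=3: (3, 0, 466)  [1]
  a=4..5: none
  a=6: (6, 0, 233)  [1]
  a=7: (7, -6, 201), (7, 6, 201)  [2]
  a=8..13: none
  a=14: (14, -8, 101), (14, 8, 101)  [2]
  a=15..16: none
  a=17: (17, -16, 86), (17, 16, 86)  [2]
  a=18..20: none
  a=21: (21, -6, 67), (21, 6, 67)  [2]
  a=22..28: none
  a=29: (29, -18, 51), (29, 18, 51)  [2]
  a=30: none
  a=31: (31, -22, 49), (31, 22, 49)  [2]
  a=32..33: none
  a=34: (34, -16, 43), (34, 16, 43)  [2]
  a=35..40: none
  a=41: (41, -36, 42), (41, 36, 42)  [2]
  a=42..43: none
Total reduced forms: 1 + 1 + 1 + 1 + 2 + 2 + 2 + 2 + 2 + 2 + 2 + 2 = 20
h = 20

20


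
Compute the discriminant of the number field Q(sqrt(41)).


For K = Q(sqrt(d)) with d squarefree: disc(K) = d if d = 1 mod 4, and disc(K) = 4d if d = 2 or 3 mod 4.
Here d = 41, and d mod 4 = 1.
d = 1 mod 4 (O_K = Z[(1+sqrt(d))/2]), so disc(K) = d = 41

41


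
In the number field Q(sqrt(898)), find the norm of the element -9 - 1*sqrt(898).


N(a + b*sqrt(d)) = a^2 - d*b^2
= (-9)^2 - (898)*(-1)^2
= 81 - 898
= -817

-817


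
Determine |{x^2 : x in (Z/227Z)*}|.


For prime p, the number of non-zero quadratic residues is (p-1)/2.
= (227-1)/2
= 113

113


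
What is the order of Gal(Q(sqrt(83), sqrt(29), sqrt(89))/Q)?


The 3 square roots of distinct primes are multiplicatively independent over Q,
so [K:Q] = 2^3 and Gal(K/Q) is isomorphic to (Z/2Z)^3.
|Gal| = 2^3 = 8

8


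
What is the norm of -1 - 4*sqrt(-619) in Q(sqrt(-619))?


N(a + b*sqrt(d)) = a^2 - d*b^2
= (-1)^2 - (-619)*(-4)^2
= 1 + 9904
= 9905

9905


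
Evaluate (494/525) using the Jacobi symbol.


Compute (494/525) via quadratic reciprocity:
  pull out 2: (2/525) = -1  (since 525 mod 8 = 5)
  reciprocity: (247/525) -> +(525/247)
  reduce: (31/247)
  reciprocity: (31/247) -> -(247/31)
  reduce: (30/31)
  pull out 2: (2/31) = +1  (since 31 mod 8 = 7)
  reciprocity: (15/31) -> -(31/15)
  reduce: (1/15)
  (1/15) = 1
Product of signs = -1

-1


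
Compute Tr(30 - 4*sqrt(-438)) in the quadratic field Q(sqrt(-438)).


Tr(a + b*sqrt(d)) = (a + b*sqrt(d)) + (a - b*sqrt(d)) = 2a
= 2 * (30)
= 60

60


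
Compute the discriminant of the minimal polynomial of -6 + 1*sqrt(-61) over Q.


The element -6 + 1*sqrt(-61) has minimal polynomial:
x^2 + 12*x + 97
Discriminant = (12)^2 - 4*(97)
= 144 - 388
= -244

-244


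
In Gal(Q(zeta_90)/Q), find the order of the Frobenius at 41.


The Frobenius at p in Gal(Q(zeta_n)/Q) = (Z/nZ)* is the class of p, so its order is ord_90(41), the smallest k >= 1 with 41^k = 1 mod 90.
n = 90 = 2 * 3^2 * 5, phi(90) = 24; the order divides phi(n).
Divisors of 24: 1, 2, 3, 4, 6, 8, 12, 24
Repeated squaring mod 90: 41^1 = 41, 41^2 = 61, 41^4 = 31, 41^8 = 61, 41^16 = 31
Test divisors in increasing order:
  k=1: 41^1 = 41 mod 90
  k=2: 41^2 = 61 mod 90
  k=3: 41^3 = 61 * 41 = 71 mod 90
  k=4: 41^4 = 31 mod 90
  k=6: 41^6 = 31 * 61 = 1 mod 90  <- first divisor giving 1
Order = 6

6


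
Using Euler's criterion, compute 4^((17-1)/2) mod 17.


p = 17 is prime and the exponent is (p-1)/2 = 8, so by Euler's criterion 4^8 = (4/17) = +1 or -1 mod 17.
Compute by square-and-multiply:
  8 = 8 (binary 1000)
  Repeated squaring mod 17: 4^1 = 4, 4^2 = 16, 4^4 = 1, 4^8 = 1
  4^8 = 1 mod 17
Result 1: 4 is a quadratic residue mod 17.
4^8 mod 17 = 1

1


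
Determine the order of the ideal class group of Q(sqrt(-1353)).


K = Q(sqrt(-1353)). d mod 4 = 3, so D = disc(K) = 4d = -5412
h(K) equals the number of primitive reduced positive-definite forms (a, b, c) = a*x^2 + b*x*y + c*y^2 with b^2 - 4ac = D,
where reduced means |b| <= a <= c, with b >= 0 whenever |b| = a or a = c, and primitive means gcd(a, b, c) = 1.
Reduced forces 3a^2 <= |D| = 5412, so 1 <= a <= 42; b must have the parity of D, and c = (b^2 - D)/(4a) must be an integer >= a.
Enumerate a = 1..42, b in [-a, a]:
  a=1: (1, 0, 1353)  [1]
  a=2: (2, 2, 677)  [1]
  a=3: (3, 0, 451)  [1]
  a=4..5: none
  a=6: (6, 6, 227)  [1]
  a=7..10: none
  a=11: (11, 0, 123)  [1]
  a=12: none
  a=13: (13, -10, 106), (13, 10, 106)  [2]
  a=14..21: none
  a=22: (22, 22, 67)  [1]
  a=23: (23, -4, 59), (23, 4, 59)  [2]
  a=24..25: none
  a=26: (26, -10, 53), (26, 10, 53)  [2]
  a=27..32: none
  a=33: (33, 0, 41)  [1]
  a=34..36: none
  a=37: (37, 8, 37)  [1]
  a=38: none
  a=39: (39, -36, 43), (39, 36, 43)  [2]
  a=40..42: none
Total reduced forms: 1 + 1 + 1 + 1 + 1 + 2 + 1 + 2 + 2 + 1 + 1 + 2 = 16
h = 16

16


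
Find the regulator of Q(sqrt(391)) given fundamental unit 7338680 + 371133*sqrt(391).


epsilon = 7338680 + 371133*sqrt(391)
= 1.4677e+07
R = ln(1.4677e+07)
= 16.5018

16.5018


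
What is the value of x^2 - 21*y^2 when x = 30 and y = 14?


x^2 - d*y^2
= 30^2 - 21*14^2
= 900 - 4116
= -3216

-3216


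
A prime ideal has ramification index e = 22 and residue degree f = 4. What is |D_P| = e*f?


|D_P| = e * f
= 22 * 4
= 88

88


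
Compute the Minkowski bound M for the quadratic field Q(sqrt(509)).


d = 509, d mod 4 = 1, so disc(K) = d = 509; |disc(K)| = 509
Real quadratic field, so n = 2, s = r2 = 0, r1 = 2
M = (n!/n^n) * (4/pi)^s * sqrt(|disc(K)|) = (2!/2^2) * (4/pi)^0 * sqrt(509)
= 0.5 * 1.000000 * 22.561028
= 11.2805

11.2805


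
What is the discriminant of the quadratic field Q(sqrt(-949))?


For K = Q(sqrt(d)) with d squarefree: disc(K) = d if d = 1 mod 4, and disc(K) = 4d if d = 2 or 3 mod 4.
Here d = -949, and d mod 4 = 3.
d = 3 mod 4, not 1 (O_K = Z[sqrt(d)]), so disc(K) = 4d = 4 * (-949) = -3796

-3796


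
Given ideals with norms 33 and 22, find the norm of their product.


N(IJ) = N(I) * N(J)
= 33 * 22
= 726

726


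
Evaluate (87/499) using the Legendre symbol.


p = 499 is prime, so compute (87/499) with the reciprocity algorithm (Jacobi-symbol steps: pull out 2s via (2/n), flip via reciprocity, reduce):
  reciprocity: (87/499) -> -(499/87)
  reduce: (64/87)
  pull out 2: (2/87) = +1  (since 87 mod 8 = 7)
  pull out 2: (2/87) = +1  (since 87 mod 8 = 7)
  pull out 2: (2/87) = +1  (since 87 mod 8 = 7)
  pull out 2: (2/87) = +1  (since 87 mod 8 = 7)
  pull out 2: (2/87) = +1  (since 87 mod 8 = 7)
  pull out 2: (2/87) = +1  (since 87 mod 8 = 7)
  (1/87) = 1
Product of signs = -1
(87/499) = -1

-1


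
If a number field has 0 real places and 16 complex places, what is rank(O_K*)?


By Dirichlet's unit theorem:
rank = r1 + r2 - 1
= 0 + 16 - 1
= 15

15


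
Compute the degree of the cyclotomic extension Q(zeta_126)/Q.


The degree equals Euler's totient phi(126).
126 = 2 * 3^2 * 7
phi(126) = 36

36


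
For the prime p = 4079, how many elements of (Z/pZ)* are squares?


For prime p, the number of non-zero quadratic residues is (p-1)/2.
= (4079-1)/2
= 2039

2039


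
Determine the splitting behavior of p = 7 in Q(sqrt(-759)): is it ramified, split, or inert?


K = Q(sqrt(-759)). Since d mod 4 = 1, disc(K) = -759.
Check p | disc: -759 mod 7 = 4.
p does not divide disc. Compute Legendre symbol (d/p):
4^((7-1)/2) mod 7 = 1
(d/p) = 1, so p splits: (p) = P*P' with e=1, f=1, g=2.
Therefore p is split.

split


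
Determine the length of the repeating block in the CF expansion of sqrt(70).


Run the CF algorithm for sqrt(70).
a_0 = floor(sqrt(70)) = 8; set m_0=0, q_0=1.
Recurrence: m' = q*a - m,  q' = (d - m'^2)/q,  a' = floor((a_0 + m')/q').
  step 1: m=8, q=6, a=2
  step 2: m=4, q=9, a=1
  step 3: m=5, q=5, a=2
  step 4: m=5, q=9, a=1
  step 5: m=4, q=6, a=2
  step 6: m=8, q=1, a=16
a_6 = 2*a_0 = 16, so the period closes here.
sqrt(70) = [8; 2, 1, 2, 1, 2, 16]
Period length = 6

6


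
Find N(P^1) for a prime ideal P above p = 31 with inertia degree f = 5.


N(P^a) = p^(a*f)
= 31^(1*5)
= 31^5
= 28629151

28629151


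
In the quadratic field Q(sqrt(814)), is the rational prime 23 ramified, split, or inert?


K = Q(sqrt(814)). Since d mod 4 = 2, disc(K) = 3256.
Check p | disc: 3256 mod 23 = 13.
p does not divide disc. Compute Legendre symbol (d/p):
9^((23-1)/2) mod 23 = 1
(d/p) = 1, so p splits: (p) = P*P' with e=1, f=1, g=2.
Therefore p is split.

split


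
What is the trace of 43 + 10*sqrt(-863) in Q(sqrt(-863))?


Tr(a + b*sqrt(d)) = (a + b*sqrt(d)) + (a - b*sqrt(d)) = 2a
= 2 * (43)
= 86

86


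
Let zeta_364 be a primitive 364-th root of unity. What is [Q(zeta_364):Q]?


The degree equals Euler's totient phi(364).
364 = 2^2 * 7 * 13
phi(364) = 144

144


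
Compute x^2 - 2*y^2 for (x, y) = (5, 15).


x^2 - d*y^2
= 5^2 - 2*15^2
= 25 - 450
= -425

-425


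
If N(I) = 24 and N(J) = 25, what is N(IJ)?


N(IJ) = N(I) * N(J)
= 24 * 25
= 600

600


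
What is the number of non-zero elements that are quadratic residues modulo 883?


For prime p, the number of non-zero quadratic residues is (p-1)/2.
= (883-1)/2
= 441

441


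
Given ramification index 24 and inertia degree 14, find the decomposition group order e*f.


|D_P| = e * f
= 24 * 14
= 336

336


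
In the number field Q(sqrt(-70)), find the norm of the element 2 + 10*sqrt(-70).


N(a + b*sqrt(d)) = a^2 - d*b^2
= (2)^2 - (-70)*(10)^2
= 4 + 7000
= 7004

7004


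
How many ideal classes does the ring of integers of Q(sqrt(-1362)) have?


K = Q(sqrt(-1362)). d mod 4 = 2, so D = disc(K) = 4d = -5448
h(K) equals the number of primitive reduced positive-definite forms (a, b, c) = a*x^2 + b*x*y + c*y^2 with b^2 - 4ac = D,
where reduced means |b| <= a <= c, with b >= 0 whenever |b| = a or a = c, and primitive means gcd(a, b, c) = 1.
Reduced forces 3a^2 <= |D| = 5448, so 1 <= a <= 42; b must have the parity of D, and c = (b^2 - D)/(4a) must be an integer >= a.
Enumerate a = 1..42, b in [-a, a]:
  a=1: (1, 0, 1362)  [1]
  a=2: (2, 0, 681)  [1]
  a=3: (3, 0, 454)  [1]
  a=4..5: none
  a=6: (6, 0, 227)  [1]
  a=7..12: none
  a=13: (13, -8, 106), (13, 8, 106)  [2]
  a=14..16: none
  a=17: (17, -14, 83), (17, 14, 83)  [2]
  a=18: none
  a=19: (19, -10, 73), (19, 10, 73)  [2]
  a=20..22: none
  a=23: (23, -16, 62), (23, 16, 62)  [2]
  a=24..25: none
  a=26: (26, -8, 53), (26, 8, 53)  [2]
  a=27..28: none
  a=29: (29, -2, 47), (29, 2, 47)  [2]
  a=30: none
  a=31: (31, -16, 46), (31, 16, 46)  [2]
  a=32..33: none
  a=34: (34, -20, 43), (34, 20, 43)  [2]
  a=35..36: none
  a=37: (37, -18, 39), (37, 18, 39)  [2]
  a=38: (38, -28, 41), (38, 28, 41)  [2]
  a=39..42: none
Total reduced forms: 1 + 1 + 1 + 1 + 2 + 2 + 2 + 2 + 2 + 2 + 2 + 2 + 2 + 2 = 24
h = 24

24


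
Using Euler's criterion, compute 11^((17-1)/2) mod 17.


p = 17 is prime and the exponent is (p-1)/2 = 8, so by Euler's criterion 11^8 = (11/17) = +1 or -1 mod 17.
Compute by square-and-multiply:
  8 = 8 (binary 1000)
  Repeated squaring mod 17: 11^1 = 11, 11^2 = 2, 11^4 = 4, 11^8 = 16
  11^8 = 16 mod 17
Result 16 = p - 1 = -1 mod 17: 11 is a quadratic non-residue mod 17. As a residue in [0, p-1] the value is 16.
11^8 mod 17 = 16

16


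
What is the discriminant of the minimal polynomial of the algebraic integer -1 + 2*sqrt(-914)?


The element -1 + 2*sqrt(-914) has minimal polynomial:
x^2 + 2*x + 3657
Discriminant = (2)^2 - 4*(3657)
= 4 - 14628
= -14624

-14624


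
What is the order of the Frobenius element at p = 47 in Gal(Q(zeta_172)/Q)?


The Frobenius at p in Gal(Q(zeta_n)/Q) = (Z/nZ)* is the class of p, so its order is ord_172(47), the smallest k >= 1 with 47^k = 1 mod 172.
n = 172 = 2^2 * 43, phi(172) = 84; the order divides phi(n).
Divisors of 84: 1, 2, 3, 4, 6, 7, 12, 14, 21, 28, 42, 84
Repeated squaring mod 172: 47^1 = 47, 47^2 = 145, 47^4 = 41, 47^8 = 133, 47^16 = 145, 47^32 = 41, 47^64 = 133
Test divisors in increasing order:
  k=1: 47^1 = 47 mod 172
  k=2: 47^2 = 145 mod 172
  k=3: 47^3 = 145 * 47 = 107 mod 172
  k=4: 47^4 = 41 mod 172
  k=6: 47^6 = 41 * 145 = 97 mod 172
  k=7: 47^7 = 41 * 145 * 47 = 87 mod 172
  k=12: 47^12 = 133 * 41 = 121 mod 172
  k=14: 47^14 = 133 * 41 * 145 = 1 mod 172  <- first divisor giving 1
Order = 14

14


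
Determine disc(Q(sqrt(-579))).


For K = Q(sqrt(d)) with d squarefree: disc(K) = d if d = 1 mod 4, and disc(K) = 4d if d = 2 or 3 mod 4.
Here d = -579, and d mod 4 = 1.
d = 1 mod 4 (O_K = Z[(1+sqrt(d))/2]), so disc(K) = d = -579

-579


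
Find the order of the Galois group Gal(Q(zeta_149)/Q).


|Gal(Q(zeta_149)/Q)| = phi(149)
= 148

148


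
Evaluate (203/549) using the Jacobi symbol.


Compute (203/549) via quadratic reciprocity:
  reciprocity: (203/549) -> +(549/203)
  reduce: (143/203)
  reciprocity: (143/203) -> -(203/143)
  reduce: (60/143)
  pull out 2: (2/143) = +1  (since 143 mod 8 = 7)
  pull out 2: (2/143) = +1  (since 143 mod 8 = 7)
  reciprocity: (15/143) -> -(143/15)
  reduce: (8/15)
  pull out 2: (2/15) = +1  (since 15 mod 8 = 7)
  pull out 2: (2/15) = +1  (since 15 mod 8 = 7)
  pull out 2: (2/15) = +1  (since 15 mod 8 = 7)
  (1/15) = 1
Product of signs = 1

1


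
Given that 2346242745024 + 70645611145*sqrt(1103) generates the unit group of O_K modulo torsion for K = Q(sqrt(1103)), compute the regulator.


epsilon = 2346242745024 + 70645611145*sqrt(1103)
= 4.6925e+12
R = ln(4.6925e+12)
= 29.1770

29.1770


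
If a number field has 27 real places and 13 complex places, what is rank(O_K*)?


By Dirichlet's unit theorem:
rank = r1 + r2 - 1
= 27 + 13 - 1
= 39

39


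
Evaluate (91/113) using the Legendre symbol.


p = 113 is prime, so compute (91/113) with the reciprocity algorithm (Jacobi-symbol steps: pull out 2s via (2/n), flip via reciprocity, reduce):
  reciprocity: (91/113) -> +(113/91)
  reduce: (22/91)
  pull out 2: (2/91) = -1  (since 91 mod 8 = 3)
  reciprocity: (11/91) -> -(91/11)
  reduce: (3/11)
  reciprocity: (3/11) -> -(11/3)
  reduce: (2/3)
  pull out 2: (2/3) = -1  (since 3 mod 8 = 3)
  (1/3) = 1
Product of signs = 1
(91/113) = 1

1


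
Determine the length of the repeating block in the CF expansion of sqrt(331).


Run the CF algorithm for sqrt(331).
a_0 = floor(sqrt(331)) = 18; set m_0=0, q_0=1.
Recurrence: m' = q*a - m,  q' = (d - m'^2)/q,  a' = floor((a_0 + m')/q').
  step 1: m=18, q=7, a=5
  step 2: m=17, q=6, a=5
  step 3: m=13, q=27, a=1
  step 4: m=14, q=5, a=6
  step 5: m=16, q=15, a=2
  step 6: m=14, q=9, a=3
  step 7: m=13, q=18, a=1
  step 8: m=5, q=17, a=1
  step 9: m=12, q=11, a=2
  step 10: m=10, q=21, a=1
  step 11: m=11, q=10, a=2
  step 12: m=9, q=25, a=1
  step 13: m=16, q=3, a=11
  step 14: m=17, q=14, a=2
  step 15: m=11, q=15, a=1
  step 16: m=4, q=21, a=1
  step 17: m=17, q=2, a=17
  step 18: m=17, q=21, a=1
  step 19: m=4, q=15, a=1
  step 20: m=11, q=14, a=2
  step 21: m=17, q=3, a=11
  step 22: m=16, q=25, a=1
  step 23: m=9, q=10, a=2
  step 24: m=11, q=21, a=1
  step 25: m=10, q=11, a=2
  step 26: m=12, q=17, a=1
  step 27: m=5, q=18, a=1
  step 28: m=13, q=9, a=3
  step 29: m=14, q=15, a=2
  step 30: m=16, q=5, a=6
  step 31: m=14, q=27, a=1
  step 32: m=13, q=6, a=5
  step 33: m=17, q=7, a=5
  step 34: m=18, q=1, a=36
a_34 = 2*a_0 = 36, so the period closes here.
sqrt(331) = [18; 5, 5, 1, 6, 2, 3, 1, 1, 2, 1, 2, 1, 11, 2, 1, 1, 17, 1, 1, 2, 11, 1, 2, 1, 2, 1, 1, 3, 2, 6, 1, 5, 5, 36]
Period length = 34

34


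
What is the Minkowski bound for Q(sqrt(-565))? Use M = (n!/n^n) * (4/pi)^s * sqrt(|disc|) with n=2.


d = -565, d mod 4 = 3, so disc(K) = 4d = -2260; |disc(K)| = 2260
Imaginary quadratic field, so n = 2, s = r2 = 1, r1 = 0
M = (n!/n^n) * (4/pi)^s * sqrt(|disc(K)|) = (2!/2^2) * (4/pi)^1 * sqrt(2260)
= 0.5 * 1.273240 * 47.539457
= 30.2646

30.2646


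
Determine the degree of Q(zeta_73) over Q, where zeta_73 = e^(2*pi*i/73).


The degree equals Euler's totient phi(73).
73 = 73
phi(73) = 72

72


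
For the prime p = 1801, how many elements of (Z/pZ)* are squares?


For prime p, the number of non-zero quadratic residues is (p-1)/2.
= (1801-1)/2
= 900

900


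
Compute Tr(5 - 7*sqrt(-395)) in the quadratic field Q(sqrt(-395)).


Tr(a + b*sqrt(d)) = (a + b*sqrt(d)) + (a - b*sqrt(d)) = 2a
= 2 * (5)
= 10

10


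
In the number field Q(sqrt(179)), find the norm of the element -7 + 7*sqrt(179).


N(a + b*sqrt(d)) = a^2 - d*b^2
= (-7)^2 - (179)*(7)^2
= 49 - 8771
= -8722

-8722


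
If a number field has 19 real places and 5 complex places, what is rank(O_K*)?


By Dirichlet's unit theorem:
rank = r1 + r2 - 1
= 19 + 5 - 1
= 23

23


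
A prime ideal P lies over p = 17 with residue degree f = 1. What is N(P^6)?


N(P^a) = p^(a*f)
= 17^(6*1)
= 17^6
= 24137569

24137569


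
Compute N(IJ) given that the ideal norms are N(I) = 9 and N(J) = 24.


N(IJ) = N(I) * N(J)
= 9 * 24
= 216

216


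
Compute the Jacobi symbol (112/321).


Compute (112/321) via quadratic reciprocity:
  pull out 2: (2/321) = +1  (since 321 mod 8 = 1)
  pull out 2: (2/321) = +1  (since 321 mod 8 = 1)
  pull out 2: (2/321) = +1  (since 321 mod 8 = 1)
  pull out 2: (2/321) = +1  (since 321 mod 8 = 1)
  reciprocity: (7/321) -> +(321/7)
  reduce: (6/7)
  pull out 2: (2/7) = +1  (since 7 mod 8 = 7)
  reciprocity: (3/7) -> -(7/3)
  reduce: (1/3)
  (1/3) = 1
Product of signs = -1

-1


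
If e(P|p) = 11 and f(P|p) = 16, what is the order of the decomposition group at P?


|D_P| = e * f
= 11 * 16
= 176

176


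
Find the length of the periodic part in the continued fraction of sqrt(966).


Run the CF algorithm for sqrt(966).
a_0 = floor(sqrt(966)) = 31; set m_0=0, q_0=1.
Recurrence: m' = q*a - m,  q' = (d - m'^2)/q,  a' = floor((a_0 + m')/q').
  step 1: m=31, q=5, a=12
  step 2: m=29, q=25, a=2
  step 3: m=21, q=21, a=2
  step 4: m=21, q=25, a=2
  step 5: m=29, q=5, a=12
  step 6: m=31, q=1, a=62
a_6 = 2*a_0 = 62, so the period closes here.
sqrt(966) = [31; 12, 2, 2, 2, 12, 62]
Period length = 6

6


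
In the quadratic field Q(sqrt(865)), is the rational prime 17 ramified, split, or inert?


K = Q(sqrt(865)). Since d mod 4 = 1, disc(K) = 865.
Check p | disc: 865 mod 17 = 15.
p does not divide disc. Compute Legendre symbol (d/p):
15^((17-1)/2) mod 17 = 1
(d/p) = 1, so p splits: (p) = P*P' with e=1, f=1, g=2.
Therefore p is split.

split


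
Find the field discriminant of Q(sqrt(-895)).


For K = Q(sqrt(d)) with d squarefree: disc(K) = d if d = 1 mod 4, and disc(K) = 4d if d = 2 or 3 mod 4.
Here d = -895, and d mod 4 = 1.
d = 1 mod 4 (O_K = Z[(1+sqrt(d))/2]), so disc(K) = d = -895

-895


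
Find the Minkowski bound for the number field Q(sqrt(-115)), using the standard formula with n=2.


d = -115, d mod 4 = 1, so disc(K) = d = -115; |disc(K)| = 115
Imaginary quadratic field, so n = 2, s = r2 = 1, r1 = 0
M = (n!/n^n) * (4/pi)^s * sqrt(|disc(K)|) = (2!/2^2) * (4/pi)^1 * sqrt(115)
= 0.5 * 1.273240 * 10.723805
= 6.8270

6.8270


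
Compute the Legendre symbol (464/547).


p = 547 is prime, so compute (464/547) with the reciprocity algorithm (Jacobi-symbol steps: pull out 2s via (2/n), flip via reciprocity, reduce):
  pull out 2: (2/547) = -1  (since 547 mod 8 = 3)
  pull out 2: (2/547) = -1  (since 547 mod 8 = 3)
  pull out 2: (2/547) = -1  (since 547 mod 8 = 3)
  pull out 2: (2/547) = -1  (since 547 mod 8 = 3)
  reciprocity: (29/547) -> +(547/29)
  reduce: (25/29)
  reciprocity: (25/29) -> +(29/25)
  reduce: (4/25)
  pull out 2: (2/25) = +1  (since 25 mod 8 = 1)
  pull out 2: (2/25) = +1  (since 25 mod 8 = 1)
  (1/25) = 1
Product of signs = 1
(464/547) = 1

1


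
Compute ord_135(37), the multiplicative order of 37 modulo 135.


We want ord_135(37), the smallest k >= 1 with 37^k = 1 mod 135.
n = 135 = 3^3 * 5, phi(135) = 72; the order divides phi(n).
Divisors of 72: 1, 2, 3, 4, 6, 8, 9, 12, 18, 24, 36, 72
Repeated squaring mod 135: 37^1 = 37, 37^2 = 19, 37^4 = 91, 37^8 = 46, 37^16 = 91, 37^32 = 46, 37^64 = 91
Test divisors in increasing order:
  k=1: 37^1 = 37 mod 135
  k=2: 37^2 = 19 mod 135
  k=3: 37^3 = 19 * 37 = 28 mod 135
  k=4: 37^4 = 91 mod 135
  k=6: 37^6 = 91 * 19 = 109 mod 135
  k=8: 37^8 = 46 mod 135
  k=9: 37^9 = 46 * 37 = 82 mod 135
  k=12: 37^12 = 46 * 91 = 1 mod 135  <- first divisor giving 1
Order = 12

12


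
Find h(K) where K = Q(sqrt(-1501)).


K = Q(sqrt(-1501)). d mod 4 = 3, so D = disc(K) = 4d = -6004
h(K) equals the number of primitive reduced positive-definite forms (a, b, c) = a*x^2 + b*x*y + c*y^2 with b^2 - 4ac = D,
where reduced means |b| <= a <= c, with b >= 0 whenever |b| = a or a = c, and primitive means gcd(a, b, c) = 1.
Reduced forces 3a^2 <= |D| = 6004, so 1 <= a <= 44; b must have the parity of D, and c = (b^2 - D)/(4a) must be an integer >= a.
Enumerate a = 1..44, b in [-a, a]:
  a=1: (1, 0, 1501)  [1]
  a=2: (2, 2, 751)  [1]
  a=3..4: none
  a=5: (5, -4, 301), (5, 4, 301)  [2]
  a=6: none
  a=7: (7, -4, 215), (7, 4, 215)  [2]
  a=8..9: none
  a=10: (10, -6, 151), (10, 6, 151)  [2]
  a=11..13: none
  a=14: (14, -10, 109), (14, 10, 109)  [2]
  a=15..18: none
  a=19: (19, 0, 79)  [1]
  a=20..24: none
  a=25: (25, -14, 62), (25, 14, 62)  [2]
  a=26..28: none
  a=29: (29, -12, 53), (29, 12, 53)  [2]
  a=30: none
  a=31: (31, -14, 50), (31, 14, 50)  [2]
  a=32..34: none
  a=35: (35, -24, 47), (35, -4, 43), (35, 4, 43), (35, 24, 47)  [4]
  a=36: none
  a=37: (37, -8, 41), (37, 8, 41)  [2]
  a=38: (38, 38, 49)  [1]
  a=39..44: none
Total reduced forms: 1 + 1 + 2 + 2 + 2 + 2 + 1 + 2 + 2 + 2 + 4 + 2 + 1 = 24
h = 24

24
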